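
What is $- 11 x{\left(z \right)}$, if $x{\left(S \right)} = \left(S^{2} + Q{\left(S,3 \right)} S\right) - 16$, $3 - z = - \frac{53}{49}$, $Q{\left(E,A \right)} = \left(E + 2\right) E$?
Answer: $- \frac{131973776}{117649} \approx -1121.8$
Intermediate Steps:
$Q{\left(E,A \right)} = E \left(2 + E\right)$ ($Q{\left(E,A \right)} = \left(2 + E\right) E = E \left(2 + E\right)$)
$z = \frac{200}{49}$ ($z = 3 - - \frac{53}{49} = 3 + \frac{53}{49} = \frac{200}{49} \approx 4.0816$)
$x{\left(S \right)} = -16 + S^{2} + S^{2} \left(2 + S\right)$ ($x{\left(S \right)} = \left(S^{2} + S \left(2 + S\right) S\right) - 16 = \left(S^{2} + S^{2} \left(2 + S\right)\right) - 16 = -16 + S^{2} + S^{2} \left(2 + S\right)$)
$- 11 x{\left(z \right)} = - 11 \left(-16 + \left(\frac{200}{49}\right)^{3} + 3 \left(\frac{200}{49}\right)^{2}\right) = - 11 \left(-16 + \frac{8000000}{117649} + 3 \cdot \frac{40000}{2401}\right) = - 11 \left(-16 + \frac{8000000}{117649} + \frac{120000}{2401}\right) = \left(-11\right) \frac{11997616}{117649} = - \frac{131973776}{117649}$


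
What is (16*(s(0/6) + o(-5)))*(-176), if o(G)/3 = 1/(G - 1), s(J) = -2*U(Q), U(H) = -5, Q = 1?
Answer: -26752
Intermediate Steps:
s(J) = 10 (s(J) = -2*(-5) = 10)
o(G) = 3/(-1 + G) (o(G) = 3/(G - 1) = 3/(-1 + G))
(16*(s(0/6) + o(-5)))*(-176) = (16*(10 + 3/(-1 - 5)))*(-176) = (16*(10 + 3/(-6)))*(-176) = (16*(10 + 3*(-1/6)))*(-176) = (16*(10 - 1/2))*(-176) = (16*(19/2))*(-176) = 152*(-176) = -26752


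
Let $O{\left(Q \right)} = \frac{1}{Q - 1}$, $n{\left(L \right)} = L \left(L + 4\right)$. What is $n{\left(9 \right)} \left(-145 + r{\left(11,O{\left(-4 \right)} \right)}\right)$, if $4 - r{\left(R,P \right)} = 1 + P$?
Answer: $- \frac{82953}{5} \approx -16591.0$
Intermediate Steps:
$n{\left(L \right)} = L \left(4 + L\right)$
$O{\left(Q \right)} = \frac{1}{-1 + Q}$
$r{\left(R,P \right)} = 3 - P$ ($r{\left(R,P \right)} = 4 - \left(1 + P\right) = 3 - P$)
$n{\left(9 \right)} \left(-145 + r{\left(11,O{\left(-4 \right)} \right)}\right) = 9 \left(4 + 9\right) \left(-145 + \left(3 - \frac{1}{-1 - 4}\right)\right) = 9 \cdot 13 \left(-145 + \left(3 - \frac{1}{-5}\right)\right) = 117 \left(-145 + \left(3 - - \frac{1}{5}\right)\right) = 117 \left(-145 + \left(3 + \frac{1}{5}\right)\right) = 117 \left(-145 + \frac{16}{5}\right) = 117 \left(- \frac{709}{5}\right) = - \frac{82953}{5}$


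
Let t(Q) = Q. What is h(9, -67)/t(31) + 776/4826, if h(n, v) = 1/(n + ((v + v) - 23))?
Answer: 1777731/11070844 ≈ 0.16058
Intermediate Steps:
h(n, v) = 1/(-23 + n + 2*v) (h(n, v) = 1/(n + (2*v - 23)) = 1/(n + (-23 + 2*v)) = 1/(-23 + n + 2*v))
h(9, -67)/t(31) + 776/4826 = 1/((-23 + 9 + 2*(-67))*31) + 776/4826 = (1/31)/(-23 + 9 - 134) + 776*(1/4826) = (1/31)/(-148) + 388/2413 = -1/148*1/31 + 388/2413 = -1/4588 + 388/2413 = 1777731/11070844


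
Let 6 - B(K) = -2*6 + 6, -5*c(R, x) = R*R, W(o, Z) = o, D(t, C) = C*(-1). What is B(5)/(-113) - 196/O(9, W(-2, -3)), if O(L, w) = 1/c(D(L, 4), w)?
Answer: 354308/565 ≈ 627.09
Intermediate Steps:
D(t, C) = -C
c(R, x) = -R²/5 (c(R, x) = -R*R/5 = -R²/5)
B(K) = 12 (B(K) = 6 - (-2*6 + 6) = 6 - (-12 + 6) = 6 - 1*(-6) = 6 + 6 = 12)
O(L, w) = -5/16 (O(L, w) = 1/(-(-1*4)²/5) = 1/(-⅕*(-4)²) = 1/(-⅕*16) = 1/(-16/5) = -5/16)
B(5)/(-113) - 196/O(9, W(-2, -3)) = 12/(-113) - 196/(-5/16) = 12*(-1/113) - 196*(-16/5) = -12/113 + 3136/5 = 354308/565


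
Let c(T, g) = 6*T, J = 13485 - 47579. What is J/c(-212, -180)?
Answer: 17047/636 ≈ 26.803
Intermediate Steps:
J = -34094
J/c(-212, -180) = -34094/(6*(-212)) = -34094/(-1272) = -34094*(-1/1272) = 17047/636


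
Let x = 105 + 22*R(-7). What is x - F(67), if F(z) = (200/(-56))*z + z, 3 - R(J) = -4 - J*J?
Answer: 10565/7 ≈ 1509.3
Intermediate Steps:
R(J) = 7 + J² (R(J) = 3 - (-4 - J*J) = 3 - (-4 - J²) = 3 + (4 + J²) = 7 + J²)
F(z) = -18*z/7 (F(z) = (200*(-1/56))*z + z = -25*z/7 + z = -18*z/7)
x = 1337 (x = 105 + 22*(7 + (-7)²) = 105 + 22*(7 + 49) = 105 + 22*56 = 105 + 1232 = 1337)
x - F(67) = 1337 - (-18)*67/7 = 1337 - 1*(-1206/7) = 1337 + 1206/7 = 10565/7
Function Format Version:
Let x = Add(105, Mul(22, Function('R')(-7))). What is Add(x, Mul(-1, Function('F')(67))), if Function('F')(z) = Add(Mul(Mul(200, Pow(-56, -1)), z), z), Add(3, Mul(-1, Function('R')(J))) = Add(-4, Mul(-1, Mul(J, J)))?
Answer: Rational(10565, 7) ≈ 1509.3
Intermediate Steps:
Function('R')(J) = Add(7, Pow(J, 2)) (Function('R')(J) = Add(3, Mul(-1, Add(-4, Mul(-1, Mul(J, J))))) = Add(3, Mul(-1, Add(-4, Mul(-1, Pow(J, 2))))) = Add(3, Add(4, Pow(J, 2))) = Add(7, Pow(J, 2)))
Function('F')(z) = Mul(Rational(-18, 7), z) (Function('F')(z) = Add(Mul(Mul(200, Rational(-1, 56)), z), z) = Add(Mul(Rational(-25, 7), z), z) = Mul(Rational(-18, 7), z))
x = 1337 (x = Add(105, Mul(22, Add(7, Pow(-7, 2)))) = Add(105, Mul(22, Add(7, 49))) = Add(105, Mul(22, 56)) = Add(105, 1232) = 1337)
Add(x, Mul(-1, Function('F')(67))) = Add(1337, Mul(-1, Mul(Rational(-18, 7), 67))) = Add(1337, Mul(-1, Rational(-1206, 7))) = Add(1337, Rational(1206, 7)) = Rational(10565, 7)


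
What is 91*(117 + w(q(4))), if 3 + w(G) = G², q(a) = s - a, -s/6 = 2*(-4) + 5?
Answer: 28210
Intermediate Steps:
s = 18 (s = -6*(2*(-4) + 5) = -6*(-8 + 5) = -6*(-3) = 18)
q(a) = 18 - a
w(G) = -3 + G²
91*(117 + w(q(4))) = 91*(117 + (-3 + (18 - 1*4)²)) = 91*(117 + (-3 + (18 - 4)²)) = 91*(117 + (-3 + 14²)) = 91*(117 + (-3 + 196)) = 91*(117 + 193) = 91*310 = 28210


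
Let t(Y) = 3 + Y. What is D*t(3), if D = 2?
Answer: 12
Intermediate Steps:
D*t(3) = 2*(3 + 3) = 2*6 = 12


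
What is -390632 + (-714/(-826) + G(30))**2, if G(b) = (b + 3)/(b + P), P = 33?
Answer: -599664428072/1535121 ≈ -3.9063e+5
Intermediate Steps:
G(b) = (3 + b)/(33 + b) (G(b) = (b + 3)/(b + 33) = (3 + b)/(33 + b))
-390632 + (-714/(-826) + G(30))**2 = -390632 + (-714/(-826) + (3 + 30)/(33 + 30))**2 = -390632 + (-714*(-1/826) + 33/63)**2 = -390632 + (51/59 + (1/63)*33)**2 = -390632 + (51/59 + 11/21)**2 = -390632 + (1720/1239)**2 = -390632 + 2958400/1535121 = -599664428072/1535121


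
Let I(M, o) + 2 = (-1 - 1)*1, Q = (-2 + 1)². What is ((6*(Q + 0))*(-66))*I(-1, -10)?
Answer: 1584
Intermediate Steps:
Q = 1 (Q = (-1)² = 1)
I(M, o) = -4 (I(M, o) = -2 + (-1 - 1)*1 = -2 - 2*1 = -2 - 2 = -4)
((6*(Q + 0))*(-66))*I(-1, -10) = ((6*(1 + 0))*(-66))*(-4) = ((6*1)*(-66))*(-4) = (6*(-66))*(-4) = -396*(-4) = 1584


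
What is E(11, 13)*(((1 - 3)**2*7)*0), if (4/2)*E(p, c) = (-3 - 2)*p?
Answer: 0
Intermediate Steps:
E(p, c) = -5*p/2 (E(p, c) = ((-3 - 2)*p)/2 = (-5*p)/2 = -5*p/2)
E(11, 13)*(((1 - 3)**2*7)*0) = (-5/2*11)*(((1 - 3)**2*7)*0) = -55*(-2)**2*7*0/2 = -55*4*7*0/2 = -770*0 = -55/2*0 = 0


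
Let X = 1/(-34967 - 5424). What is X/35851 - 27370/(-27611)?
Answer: 39633340343559/39982322286751 ≈ 0.99127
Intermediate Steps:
X = -1/40391 (X = 1/(-40391) = -1/40391 ≈ -2.4758e-5)
X/35851 - 27370/(-27611) = -1/40391/35851 - 27370/(-27611) = -1/40391*1/35851 - 27370*(-1/27611) = -1/1448057741 + 27370/27611 = 39633340343559/39982322286751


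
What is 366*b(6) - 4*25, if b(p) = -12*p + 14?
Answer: -21328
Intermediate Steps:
b(p) = 14 - 12*p
366*b(6) - 4*25 = 366*(14 - 12*6) - 4*25 = 366*(14 - 72) - 100 = 366*(-58) - 100 = -21228 - 100 = -21328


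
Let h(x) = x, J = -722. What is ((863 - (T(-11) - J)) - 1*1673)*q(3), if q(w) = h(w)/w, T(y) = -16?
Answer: -1516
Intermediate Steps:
q(w) = 1 (q(w) = w/w = 1)
((863 - (T(-11) - J)) - 1*1673)*q(3) = ((863 - (-16 - 1*(-722))) - 1*1673)*1 = ((863 - (-16 + 722)) - 1673)*1 = ((863 - 1*706) - 1673)*1 = ((863 - 706) - 1673)*1 = (157 - 1673)*1 = -1516*1 = -1516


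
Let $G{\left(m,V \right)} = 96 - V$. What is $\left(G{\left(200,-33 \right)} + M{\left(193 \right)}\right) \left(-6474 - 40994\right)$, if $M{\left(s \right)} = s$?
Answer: $-15284696$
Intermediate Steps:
$\left(G{\left(200,-33 \right)} + M{\left(193 \right)}\right) \left(-6474 - 40994\right) = \left(\left(96 - -33\right) + 193\right) \left(-6474 - 40994\right) = \left(\left(96 + 33\right) + 193\right) \left(-47468\right) = \left(129 + 193\right) \left(-47468\right) = 322 \left(-47468\right) = -15284696$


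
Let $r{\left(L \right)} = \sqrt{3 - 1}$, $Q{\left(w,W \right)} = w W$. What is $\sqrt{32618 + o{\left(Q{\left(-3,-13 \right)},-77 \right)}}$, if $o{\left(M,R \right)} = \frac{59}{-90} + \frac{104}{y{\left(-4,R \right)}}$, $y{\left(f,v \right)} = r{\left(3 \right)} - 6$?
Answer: $\frac{\sqrt{176040060 - 29355610 \sqrt{2}}}{30 \sqrt{6 - \sqrt{2}}} \approx 180.54$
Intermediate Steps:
$Q{\left(w,W \right)} = W w$
$r{\left(L \right)} = \sqrt{2}$
$y{\left(f,v \right)} = -6 + \sqrt{2}$ ($y{\left(f,v \right)} = \sqrt{2} - 6 = -6 + \sqrt{2}$)
$o{\left(M,R \right)} = - \frac{59}{90} + \frac{104}{-6 + \sqrt{2}}$ ($o{\left(M,R \right)} = \frac{59}{-90} + \frac{104}{-6 + \sqrt{2}} = 59 \left(- \frac{1}{90}\right) + \frac{104}{-6 + \sqrt{2}} = - \frac{59}{90} + \frac{104}{-6 + \sqrt{2}}$)
$\sqrt{32618 + o{\left(Q{\left(-3,-13 \right)},-77 \right)}} = \sqrt{32618 - \left(\frac{29083}{1530} + \frac{52 \sqrt{2}}{17}\right)} = \sqrt{\frac{49876457}{1530} - \frac{52 \sqrt{2}}{17}}$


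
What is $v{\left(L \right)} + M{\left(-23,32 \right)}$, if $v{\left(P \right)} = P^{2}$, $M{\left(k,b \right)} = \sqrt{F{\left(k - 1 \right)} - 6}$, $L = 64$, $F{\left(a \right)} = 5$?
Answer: $4096 + i \approx 4096.0 + 1.0 i$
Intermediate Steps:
$M{\left(k,b \right)} = i$ ($M{\left(k,b \right)} = \sqrt{5 - 6} = \sqrt{-1} = i$)
$v{\left(L \right)} + M{\left(-23,32 \right)} = 64^{2} + i = 4096 + i$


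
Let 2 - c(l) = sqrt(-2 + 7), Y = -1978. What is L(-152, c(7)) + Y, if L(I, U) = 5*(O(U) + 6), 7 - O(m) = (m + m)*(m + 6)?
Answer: -2123 + 100*sqrt(5) ≈ -1899.4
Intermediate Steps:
c(l) = 2 - sqrt(5) (c(l) = 2 - sqrt(-2 + 7) = 2 - sqrt(5))
O(m) = 7 - 2*m*(6 + m) (O(m) = 7 - (m + m)*(m + 6) = 7 - 2*m*(6 + m))
L(I, U) = 65 - 60*U - 10*U**2 (L(I, U) = 5*((7 - 12*U - 2*U**2) + 6) = 5*(13 - 12*U - 2*U**2) = 65 - 60*U - 10*U**2)
L(-152, c(7)) + Y = (65 - 60*(2 - sqrt(5)) - 10*(2 - sqrt(5))**2) - 1978 = (65 + (-120 + 60*sqrt(5)) - 10*(2 - sqrt(5))**2) - 1978 = (-55 - 10*(2 - sqrt(5))**2 + 60*sqrt(5)) - 1978 = -2033 - 10*(2 - sqrt(5))**2 + 60*sqrt(5)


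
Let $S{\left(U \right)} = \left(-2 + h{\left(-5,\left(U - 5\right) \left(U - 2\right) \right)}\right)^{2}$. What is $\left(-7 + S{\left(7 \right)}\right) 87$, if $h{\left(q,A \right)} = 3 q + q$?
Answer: $41499$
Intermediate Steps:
$h{\left(q,A \right)} = 4 q$
$S{\left(U \right)} = 484$ ($S{\left(U \right)} = \left(-2 + 4 \left(-5\right)\right)^{2} = \left(-2 - 20\right)^{2} = \left(-22\right)^{2} = 484$)
$\left(-7 + S{\left(7 \right)}\right) 87 = \left(-7 + 484\right) 87 = 477 \cdot 87 = 41499$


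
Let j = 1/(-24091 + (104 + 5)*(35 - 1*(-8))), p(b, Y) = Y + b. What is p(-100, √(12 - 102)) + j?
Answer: -1940401/19404 + 3*I*√10 ≈ -100.0 + 9.4868*I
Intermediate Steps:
j = -1/19404 (j = 1/(-24091 + 109*(35 + 8)) = 1/(-24091 + 109*43) = 1/(-24091 + 4687) = 1/(-19404) = -1/19404 ≈ -5.1536e-5)
p(-100, √(12 - 102)) + j = (√(12 - 102) - 100) - 1/19404 = (√(-90) - 100) - 1/19404 = (3*I*√10 - 100) - 1/19404 = (-100 + 3*I*√10) - 1/19404 = -1940401/19404 + 3*I*√10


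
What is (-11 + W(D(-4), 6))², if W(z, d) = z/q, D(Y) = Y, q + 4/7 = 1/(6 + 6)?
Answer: 13225/1681 ≈ 7.8673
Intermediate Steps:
q = -41/84 (q = -4/7 + 1/(6 + 6) = -4/7 + 1/12 = -41/84 ≈ -0.48810)
W(z, d) = -84*z/41 (W(z, d) = z/(-41/84) = z*(-84/41) = -84*z/41)
(-11 + W(D(-4), 6))² = (-11 - 84/41*(-4))² = (-11 + 336/41)² = (-115/41)² = 13225/1681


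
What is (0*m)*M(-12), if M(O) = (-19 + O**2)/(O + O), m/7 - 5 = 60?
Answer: 0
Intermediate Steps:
m = 455 (m = 35 + 7*60 = 35 + 420 = 455)
M(O) = (-19 + O**2)/(2*O) (M(O) = (-19 + O**2)/((2*O)) = (-19 + O**2)*(1/(2*O)) = (-19 + O**2)/(2*O))
(0*m)*M(-12) = (0*455)*((1/2)*(-19 + (-12)**2)/(-12)) = 0*((1/2)*(-1/12)*(-19 + 144)) = 0*((1/2)*(-1/12)*125) = 0*(-125/24) = 0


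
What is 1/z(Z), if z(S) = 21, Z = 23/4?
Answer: 1/21 ≈ 0.047619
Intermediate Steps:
Z = 23/4 (Z = 23*(1/4) = 23/4 ≈ 5.7500)
1/z(Z) = 1/21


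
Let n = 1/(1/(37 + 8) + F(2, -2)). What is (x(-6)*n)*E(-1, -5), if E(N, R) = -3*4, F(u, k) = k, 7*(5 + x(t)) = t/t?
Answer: -18360/623 ≈ -29.470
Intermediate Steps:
x(t) = -34/7 (x(t) = -5 + (t/t)/7 = -5 + (1/7)*1 = -5 + 1/7 = -34/7)
E(N, R) = -12
n = -45/89 (n = 1/(1/(37 + 8) - 2) = 1/(1/45 - 2) = 1/(-89/45) = -45/89 ≈ -0.50562)
(x(-6)*n)*E(-1, -5) = -34/7*(-45/89)*(-12) = (1530/623)*(-12) = -18360/623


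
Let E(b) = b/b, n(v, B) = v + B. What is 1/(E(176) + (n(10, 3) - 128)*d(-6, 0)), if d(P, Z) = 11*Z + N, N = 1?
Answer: -1/114 ≈ -0.0087719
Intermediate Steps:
d(P, Z) = 1 + 11*Z (d(P, Z) = 11*Z + 1 = 1 + 11*Z)
n(v, B) = B + v
E(b) = 1
1/(E(176) + (n(10, 3) - 128)*d(-6, 0)) = 1/(1 + ((3 + 10) - 128)*(1 + 11*0)) = 1/(1 + (13 - 128)*(1 + 0)) = 1/(1 - 115*1) = 1/(1 - 115) = 1/(-114) = -1/114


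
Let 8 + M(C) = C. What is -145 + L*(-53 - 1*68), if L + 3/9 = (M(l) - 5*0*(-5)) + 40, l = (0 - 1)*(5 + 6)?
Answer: -7937/3 ≈ -2645.7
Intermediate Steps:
l = -11 (l = -1*11 = -11)
M(C) = -8 + C
L = 62/3 (L = -⅓ + (((-8 - 11) - 5*0*(-5)) + 40) = -⅓ + ((-19 + 0*(-5)) + 40) = -⅓ + ((-19 + 0) + 40) = -⅓ + (-19 + 40) = -⅓ + 21 = 62/3 ≈ 20.667)
-145 + L*(-53 - 1*68) = -145 + 62*(-53 - 1*68)/3 = -145 + 62*(-53 - 68)/3 = -145 + (62/3)*(-121) = -145 - 7502/3 = -7937/3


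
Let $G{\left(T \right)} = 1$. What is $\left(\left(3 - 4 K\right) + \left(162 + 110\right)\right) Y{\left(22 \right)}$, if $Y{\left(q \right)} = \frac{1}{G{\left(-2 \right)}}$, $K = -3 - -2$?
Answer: $279$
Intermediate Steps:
$K = -1$ ($K = -3 + 2 = -1$)
$Y{\left(q \right)} = 1$ ($Y{\left(q \right)} = 1^{-1} = 1$)
$\left(\left(3 - 4 K\right) + \left(162 + 110\right)\right) Y{\left(22 \right)} = \left(\left(3 - -4\right) + \left(162 + 110\right)\right) 1 = \left(\left(3 + 4\right) + 272\right) 1 = \left(7 + 272\right) 1 = 279 \cdot 1 = 279$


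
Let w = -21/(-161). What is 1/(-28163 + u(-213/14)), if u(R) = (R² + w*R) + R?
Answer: -4508/125992849 ≈ -3.5780e-5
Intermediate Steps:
w = 3/23 (w = -21*(-1/161) = 3/23 ≈ 0.13043)
u(R) = R² + 26*R/23 (u(R) = (R² + 3*R/23) + R = R² + 26*R/23)
1/(-28163 + u(-213/14)) = 1/(-28163 + (-213/14)*(26 + 23*(-213/14))/23) = 1/(-28163 + (-213*1/14)*(26 + 23*(-213*1/14))/23) = 1/(-28163 + (1/23)*(-213/14)*(26 + 23*(-213/14))) = 1/(-28163 + (1/23)*(-213/14)*(26 - 4899/14)) = 1/(-28163 + (1/23)*(-213/14)*(-4535/14)) = 1/(-28163 + 965955/4508) = 1/(-125992849/4508) = -4508/125992849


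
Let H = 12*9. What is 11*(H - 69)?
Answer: 429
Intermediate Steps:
H = 108
11*(H - 69) = 11*(108 - 69) = 11*39 = 429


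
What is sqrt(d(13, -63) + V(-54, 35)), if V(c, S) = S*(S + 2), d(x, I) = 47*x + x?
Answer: sqrt(1919) ≈ 43.806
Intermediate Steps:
d(x, I) = 48*x
V(c, S) = S*(2 + S)
sqrt(d(13, -63) + V(-54, 35)) = sqrt(48*13 + 35*(2 + 35)) = sqrt(624 + 35*37) = sqrt(624 + 1295) = sqrt(1919)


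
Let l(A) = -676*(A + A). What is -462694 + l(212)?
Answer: -749318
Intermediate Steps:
l(A) = -1352*A
-462694 + l(212) = -462694 - 1352*212 = -462694 - 286624 = -749318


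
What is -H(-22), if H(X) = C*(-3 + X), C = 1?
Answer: 25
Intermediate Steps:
H(X) = -3 + X (H(X) = 1*(-3 + X) = -3 + X)
-H(-22) = -(-3 - 22) = -1*(-25) = 25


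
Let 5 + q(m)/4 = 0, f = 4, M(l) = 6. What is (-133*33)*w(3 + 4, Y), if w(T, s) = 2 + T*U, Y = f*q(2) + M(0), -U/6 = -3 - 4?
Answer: -1299144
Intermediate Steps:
U = 42 (U = -6*(-3 - 4) = -6*(-7) = 42)
q(m) = -20 (q(m) = -20 + 4*0 = -20 + 0 = -20)
Y = -74 (Y = 4*(-20) + 6 = -80 + 6 = -74)
w(T, s) = 2 + 42*T (w(T, s) = 2 + T*42 = 2 + 42*T)
(-133*33)*w(3 + 4, Y) = (-133*33)*(2 + 42*(3 + 4)) = -4389*(2 + 42*7) = -4389*(2 + 294) = -4389*296 = -1299144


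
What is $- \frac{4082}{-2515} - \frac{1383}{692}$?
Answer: $- \frac{653501}{1740380} \approx -0.37549$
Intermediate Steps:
$- \frac{4082}{-2515} - \frac{1383}{692} = \left(-4082\right) \left(- \frac{1}{2515}\right) - \frac{1383}{692} = \frac{4082}{2515} - \frac{1383}{692} = - \frac{653501}{1740380}$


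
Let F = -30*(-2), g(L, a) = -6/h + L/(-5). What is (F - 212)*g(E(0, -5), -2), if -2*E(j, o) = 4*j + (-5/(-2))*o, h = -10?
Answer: 494/5 ≈ 98.800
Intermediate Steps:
E(j, o) = -2*j - 5*o/4 (E(j, o) = -(4*j + (-5/(-2))*o)/2 = -(4*j + (-5*(-½))*o)/2 = -(4*j + 5*o/2)/2 = -2*j - 5*o/4)
g(L, a) = ⅗ - L/5 (g(L, a) = -6/(-10) + L/(-5) = -6*(-⅒) + L*(-⅕) = ⅗ - L/5)
F = 60
(F - 212)*g(E(0, -5), -2) = (60 - 212)*(⅗ - (-2*0 - 5/4*(-5))/5) = -152*(⅗ - (0 + 25/4)/5) = -152*(⅗ - ⅕*25/4) = -152*(⅗ - 5/4) = -152*(-13/20) = 494/5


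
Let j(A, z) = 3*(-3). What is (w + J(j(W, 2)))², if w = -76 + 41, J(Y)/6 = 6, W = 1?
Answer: 1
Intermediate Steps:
j(A, z) = -9
J(Y) = 36 (J(Y) = 6*6 = 36)
w = -35
(w + J(j(W, 2)))² = (-35 + 36)² = 1² = 1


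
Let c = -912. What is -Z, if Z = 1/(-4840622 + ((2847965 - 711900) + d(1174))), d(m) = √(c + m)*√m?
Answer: 2704557/7314628258661 + 2*√76897/7314628258661 ≈ 3.6982e-7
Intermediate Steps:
d(m) = √m*√(-912 + m) (d(m) = √(-912 + m)*√m = √m*√(-912 + m))
Z = 1/(-2704557 + 2*√76897) (Z = 1/(-4840622 + ((2847965 - 711900) + √1174*√(-912 + 1174))) = 1/(-4840622 + (2136065 + √1174*√262)) = 1/(-4840622 + (2136065 + 2*√76897)) = 1/(-2704557 + 2*√76897) ≈ -3.6982e-7)
-Z = -(-2704557/7314628258661 - 2*√76897/7314628258661) = 2704557/7314628258661 + 2*√76897/7314628258661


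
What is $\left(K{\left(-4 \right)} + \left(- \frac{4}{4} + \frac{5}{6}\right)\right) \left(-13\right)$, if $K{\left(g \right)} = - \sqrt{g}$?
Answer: $\frac{13}{6} + 26 i \approx 2.1667 + 26.0 i$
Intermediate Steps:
$\left(K{\left(-4 \right)} + \left(- \frac{4}{4} + \frac{5}{6}\right)\right) \left(-13\right) = \left(- \sqrt{-4} + \left(- \frac{4}{4} + \frac{5}{6}\right)\right) \left(-13\right) = \left(- 2 i + \left(\left(-4\right) \frac{1}{4} + 5 \cdot \frac{1}{6}\right)\right) \left(-13\right) = \left(- 2 i + \left(-1 + \frac{5}{6}\right)\right) \left(-13\right) = \left(- 2 i - \frac{1}{6}\right) \left(-13\right) = \left(- \frac{1}{6} - 2 i\right) \left(-13\right) = \frac{13}{6} + 26 i$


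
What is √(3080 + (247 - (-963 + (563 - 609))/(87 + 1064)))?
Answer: √4408774286/1151 ≈ 57.688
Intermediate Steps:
√(3080 + (247 - (-963 + (563 - 609))/(87 + 1064))) = √(3080 + (247 - (-963 - 46)/1151)) = √(3080 + (247 - (-1009)/1151)) = √(3080 + (247 - 1*(-1009/1151))) = √(3080 + (247 + 1009/1151)) = √(3080 + 285306/1151) = √(3830386/1151) = √4408774286/1151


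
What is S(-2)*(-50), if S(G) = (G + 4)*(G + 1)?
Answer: 100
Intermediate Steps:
S(G) = (1 + G)*(4 + G) (S(G) = (4 + G)*(1 + G) = (1 + G)*(4 + G))
S(-2)*(-50) = (4 + (-2)² + 5*(-2))*(-50) = (4 + 4 - 10)*(-50) = -2*(-50) = 100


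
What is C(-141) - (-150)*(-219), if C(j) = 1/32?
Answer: -1051199/32 ≈ -32850.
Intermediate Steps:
C(j) = 1/32
C(-141) - (-150)*(-219) = 1/32 - (-150)*(-219) = 1/32 - 1*32850 = 1/32 - 32850 = -1051199/32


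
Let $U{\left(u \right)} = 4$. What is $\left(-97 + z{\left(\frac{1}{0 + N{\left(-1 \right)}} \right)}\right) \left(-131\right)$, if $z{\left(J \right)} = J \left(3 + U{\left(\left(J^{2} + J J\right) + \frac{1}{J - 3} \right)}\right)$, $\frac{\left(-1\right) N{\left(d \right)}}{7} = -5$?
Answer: $\frac{63404}{5} \approx 12681.0$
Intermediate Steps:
$N{\left(d \right)} = 35$ ($N{\left(d \right)} = \left(-7\right) \left(-5\right) = 35$)
$z{\left(J \right)} = 7 J$ ($z{\left(J \right)} = J \left(3 + 4\right) = J 7 = 7 J$)
$\left(-97 + z{\left(\frac{1}{0 + N{\left(-1 \right)}} \right)}\right) \left(-131\right) = \left(-97 + \frac{7}{0 + 35}\right) \left(-131\right) = \left(-97 + \frac{7}{35}\right) \left(-131\right) = \left(-97 + 7 \cdot \frac{1}{35}\right) \left(-131\right) = \left(-97 + \frac{1}{5}\right) \left(-131\right) = \left(- \frac{484}{5}\right) \left(-131\right) = \frac{63404}{5}$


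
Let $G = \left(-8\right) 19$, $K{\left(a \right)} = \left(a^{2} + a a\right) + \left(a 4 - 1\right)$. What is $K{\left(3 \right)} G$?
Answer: $-4408$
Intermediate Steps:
$K{\left(a \right)} = -1 + 2 a^{2} + 4 a$ ($K{\left(a \right)} = \left(a^{2} + a^{2}\right) + \left(4 a - 1\right) = 2 a^{2} + \left(-1 + 4 a\right) = -1 + 2 a^{2} + 4 a$)
$G = -152$
$K{\left(3 \right)} G = \left(-1 + 2 \cdot 3^{2} + 4 \cdot 3\right) \left(-152\right) = \left(-1 + 2 \cdot 9 + 12\right) \left(-152\right) = \left(-1 + 18 + 12\right) \left(-152\right) = 29 \left(-152\right) = -4408$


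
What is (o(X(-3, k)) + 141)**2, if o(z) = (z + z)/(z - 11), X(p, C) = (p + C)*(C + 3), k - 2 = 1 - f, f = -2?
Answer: 543169/25 ≈ 21727.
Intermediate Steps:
k = 5 (k = 2 + (1 - 1*(-2)) = 2 + (1 + 2) = 2 + 3 = 5)
X(p, C) = (3 + C)*(C + p) (X(p, C) = (C + p)*(3 + C) = (3 + C)*(C + p))
o(z) = 2*z/(-11 + z) (o(z) = (2*z)/(-11 + z) = 2*z/(-11 + z))
(o(X(-3, k)) + 141)**2 = (2*(5**2 + 3*5 + 3*(-3) + 5*(-3))/(-11 + (5**2 + 3*5 + 3*(-3) + 5*(-3))) + 141)**2 = (2*(25 + 15 - 9 - 15)/(-11 + (25 + 15 - 9 - 15)) + 141)**2 = (2*16/(-11 + 16) + 141)**2 = (2*16/5 + 141)**2 = (2*16*(1/5) + 141)**2 = (32/5 + 141)**2 = (737/5)**2 = 543169/25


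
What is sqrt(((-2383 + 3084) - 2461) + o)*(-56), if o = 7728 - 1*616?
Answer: -112*sqrt(1338) ≈ -4096.8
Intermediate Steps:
o = 7112 (o = 7728 - 616 = 7112)
sqrt(((-2383 + 3084) - 2461) + o)*(-56) = sqrt(((-2383 + 3084) - 2461) + 7112)*(-56) = sqrt((701 - 2461) + 7112)*(-56) = sqrt(-1760 + 7112)*(-56) = sqrt(5352)*(-56) = (2*sqrt(1338))*(-56) = -112*sqrt(1338)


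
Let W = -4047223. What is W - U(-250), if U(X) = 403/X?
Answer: -1011805347/250 ≈ -4.0472e+6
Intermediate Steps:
W - U(-250) = -4047223 - 403/(-250) = -4047223 - 403*(-1)/250 = -4047223 - 1*(-403/250) = -4047223 + 403/250 = -1011805347/250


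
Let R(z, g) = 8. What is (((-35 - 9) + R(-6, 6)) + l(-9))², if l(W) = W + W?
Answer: 2916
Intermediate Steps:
l(W) = 2*W
(((-35 - 9) + R(-6, 6)) + l(-9))² = (((-35 - 9) + 8) + 2*(-9))² = ((-44 + 8) - 18)² = (-36 - 18)² = (-54)² = 2916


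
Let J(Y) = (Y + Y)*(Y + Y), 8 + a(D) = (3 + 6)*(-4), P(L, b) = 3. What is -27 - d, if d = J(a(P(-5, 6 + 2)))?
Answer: -7771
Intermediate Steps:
a(D) = -44 (a(D) = -8 + (3 + 6)*(-4) = -8 + 9*(-4) = -8 - 36 = -44)
J(Y) = 4*Y**2 (J(Y) = (2*Y)*(2*Y) = 4*Y**2)
d = 7744 (d = 4*(-44)**2 = 4*1936 = 7744)
-27 - d = -27 - 1*7744 = -27 - 7744 = -7771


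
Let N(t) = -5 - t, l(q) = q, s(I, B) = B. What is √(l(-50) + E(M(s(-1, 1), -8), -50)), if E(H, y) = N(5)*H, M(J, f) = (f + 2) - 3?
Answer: 2*√10 ≈ 6.3246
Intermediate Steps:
M(J, f) = -1 + f (M(J, f) = (2 + f) - 3 = -1 + f)
E(H, y) = -10*H (E(H, y) = (-5 - 1*5)*H = (-5 - 5)*H = -10*H)
√(l(-50) + E(M(s(-1, 1), -8), -50)) = √(-50 - 10*(-1 - 8)) = √(-50 - 10*(-9)) = √(-50 + 90) = √40 = 2*√10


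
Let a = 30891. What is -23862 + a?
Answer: 7029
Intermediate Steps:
-23862 + a = -23862 + 30891 = 7029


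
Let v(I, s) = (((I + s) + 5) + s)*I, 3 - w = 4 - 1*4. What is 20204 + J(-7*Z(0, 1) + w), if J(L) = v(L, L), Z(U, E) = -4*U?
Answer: 20246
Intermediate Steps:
w = 3 (w = 3 - (4 - 1*4) = 3 - (4 - 4) = 3 - 1*0 = 3 + 0 = 3)
v(I, s) = I*(5 + I + 2*s) (v(I, s) = ((5 + I + s) + s)*I = (5 + I + 2*s)*I = I*(5 + I + 2*s))
J(L) = L*(5 + 3*L) (J(L) = L*(5 + L + 2*L) = L*(5 + 3*L))
20204 + J(-7*Z(0, 1) + w) = 20204 + (-(-28)*0 + 3)*(5 + 3*(-(-28)*0 + 3)) = 20204 + (-7*0 + 3)*(5 + 3*(-7*0 + 3)) = 20204 + (0 + 3)*(5 + 3*(0 + 3)) = 20204 + 3*(5 + 3*3) = 20204 + 3*(5 + 9) = 20204 + 3*14 = 20204 + 42 = 20246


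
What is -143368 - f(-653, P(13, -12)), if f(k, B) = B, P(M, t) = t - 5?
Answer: -143351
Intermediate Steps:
P(M, t) = -5 + t
-143368 - f(-653, P(13, -12)) = -143368 - (-5 - 12) = -143368 - 1*(-17) = -143368 + 17 = -143351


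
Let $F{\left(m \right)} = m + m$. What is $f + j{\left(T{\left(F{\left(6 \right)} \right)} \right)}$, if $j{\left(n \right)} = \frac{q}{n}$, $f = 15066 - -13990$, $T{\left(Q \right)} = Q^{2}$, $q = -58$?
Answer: $\frac{2092003}{72} \approx 29056.0$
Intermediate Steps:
$F{\left(m \right)} = 2 m$
$f = 29056$ ($f = 15066 + 13990 = 29056$)
$j{\left(n \right)} = - \frac{58}{n}$
$f + j{\left(T{\left(F{\left(6 \right)} \right)} \right)} = 29056 - \frac{58}{\left(2 \cdot 6\right)^{2}} = 29056 - \frac{58}{12^{2}} = 29056 - \frac{58}{144} = 29056 - \frac{29}{72} = \frac{2092003}{72}$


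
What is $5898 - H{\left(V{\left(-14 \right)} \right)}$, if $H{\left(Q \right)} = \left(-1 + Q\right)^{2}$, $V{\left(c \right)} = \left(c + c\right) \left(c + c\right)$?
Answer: $-607191$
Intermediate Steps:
$V{\left(c \right)} = 4 c^{2}$ ($V{\left(c \right)} = 2 c 2 c = 4 c^{2}$)
$5898 - H{\left(V{\left(-14 \right)} \right)} = 5898 - \left(-1 + 4 \left(-14\right)^{2}\right)^{2} = 5898 - \left(-1 + 4 \cdot 196\right)^{2} = 5898 - \left(-1 + 784\right)^{2} = 5898 - 783^{2} = 5898 - 613089 = -607191$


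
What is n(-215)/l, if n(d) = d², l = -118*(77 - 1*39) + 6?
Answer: -46225/4478 ≈ -10.323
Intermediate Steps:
l = -4478 (l = -118*(77 - 39) + 6 = -118*38 + 6 = -4484 + 6 = -4478)
n(-215)/l = (-215)²/(-4478) = 46225*(-1/4478) = -46225/4478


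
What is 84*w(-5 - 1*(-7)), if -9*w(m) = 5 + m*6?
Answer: -476/3 ≈ -158.67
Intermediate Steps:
w(m) = -5/9 - 2*m/3 (w(m) = -(5 + m*6)/9 = -(5 + 6*m)/9 = -5/9 - 2*m/3)
84*w(-5 - 1*(-7)) = 84*(-5/9 - 2*(-5 - 1*(-7))/3) = 84*(-5/9 - 2*(-5 + 7)/3) = 84*(-5/9 - ⅔*2) = 84*(-5/9 - 4/3) = 84*(-17/9) = -476/3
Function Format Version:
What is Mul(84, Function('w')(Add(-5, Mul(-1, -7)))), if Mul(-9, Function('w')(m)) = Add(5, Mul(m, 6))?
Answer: Rational(-476, 3) ≈ -158.67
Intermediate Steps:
Function('w')(m) = Add(Rational(-5, 9), Mul(Rational(-2, 3), m)) (Function('w')(m) = Mul(Rational(-1, 9), Add(5, Mul(m, 6))) = Mul(Rational(-1, 9), Add(5, Mul(6, m))) = Add(Rational(-5, 9), Mul(Rational(-2, 3), m)))
Mul(84, Function('w')(Add(-5, Mul(-1, -7)))) = Mul(84, Add(Rational(-5, 9), Mul(Rational(-2, 3), Add(-5, Mul(-1, -7))))) = Mul(84, Add(Rational(-5, 9), Mul(Rational(-2, 3), Add(-5, 7)))) = Mul(84, Add(Rational(-5, 9), Mul(Rational(-2, 3), 2))) = Mul(84, Add(Rational(-5, 9), Rational(-4, 3))) = Mul(84, Rational(-17, 9)) = Rational(-476, 3)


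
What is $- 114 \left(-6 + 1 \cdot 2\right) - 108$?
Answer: $348$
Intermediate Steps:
$- 114 \left(-6 + 1 \cdot 2\right) - 108 = - 114 \left(-6 + 2\right) - 108 = \left(-114\right) \left(-4\right) - 108 = 456 - 108 = 348$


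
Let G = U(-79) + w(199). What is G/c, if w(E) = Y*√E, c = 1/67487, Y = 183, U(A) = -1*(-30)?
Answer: 2024610 + 12350121*√199 ≈ 1.7624e+8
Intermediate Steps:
U(A) = 30
c = 1/67487 ≈ 1.4818e-5
w(E) = 183*√E
G = 30 + 183*√199 ≈ 2611.5
G/c = (30 + 183*√199)/(1/67487) = (30 + 183*√199)*67487 = 2024610 + 12350121*√199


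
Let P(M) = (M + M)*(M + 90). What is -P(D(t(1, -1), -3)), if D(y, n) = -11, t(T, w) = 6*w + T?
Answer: 1738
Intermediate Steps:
t(T, w) = T + 6*w
P(M) = 2*M*(90 + M) (P(M) = (2*M)*(90 + M) = 2*M*(90 + M))
-P(D(t(1, -1), -3)) = -2*(-11)*(90 - 11) = -2*(-11)*79 = -1*(-1738) = 1738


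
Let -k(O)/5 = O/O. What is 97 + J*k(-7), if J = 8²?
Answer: -223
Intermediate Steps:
J = 64
k(O) = -5 (k(O) = -5*O/O = -5*1 = -5)
97 + J*k(-7) = 97 + 64*(-5) = 97 - 320 = -223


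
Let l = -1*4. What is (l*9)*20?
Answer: -720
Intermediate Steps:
l = -4
(l*9)*20 = -4*9*20 = -36*20 = -720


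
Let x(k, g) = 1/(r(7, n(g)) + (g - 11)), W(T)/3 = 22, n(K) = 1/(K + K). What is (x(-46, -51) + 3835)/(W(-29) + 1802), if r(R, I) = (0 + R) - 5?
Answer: 230099/112080 ≈ 2.0530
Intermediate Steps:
n(K) = 1/(2*K)
W(T) = 66 (W(T) = 3*22 = 66)
r(R, I) = -5 + R (r(R, I) = R - 5 = -5 + R)
x(k, g) = 1/(-9 + g) (x(k, g) = 1/((-5 + 7) + (g - 11)) = 1/(2 + (-11 + g)) = 1/(-9 + g))
(x(-46, -51) + 3835)/(W(-29) + 1802) = (1/(-9 - 51) + 3835)/(66 + 1802) = (1/(-60) + 3835)/1868 = (-1/60 + 3835)*(1/1868) = (230099/60)*(1/1868) = 230099/112080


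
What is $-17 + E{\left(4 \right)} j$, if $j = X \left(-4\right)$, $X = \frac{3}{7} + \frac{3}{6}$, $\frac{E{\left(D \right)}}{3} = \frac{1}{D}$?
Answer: $- \frac{277}{14} \approx -19.786$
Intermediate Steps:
$E{\left(D \right)} = \frac{3}{D}$
$X = \frac{13}{14}$ ($X = 3 \cdot \frac{1}{7} + 3 \cdot \frac{1}{6} = \frac{3}{7} + \frac{1}{2} = \frac{13}{14} \approx 0.92857$)
$j = - \frac{26}{7}$ ($j = \frac{13}{14} \left(-4\right) = - \frac{26}{7} \approx -3.7143$)
$-17 + E{\left(4 \right)} j = -17 + \frac{3}{4} \left(- \frac{26}{7}\right) = -17 - \frac{39}{14} = - \frac{277}{14}$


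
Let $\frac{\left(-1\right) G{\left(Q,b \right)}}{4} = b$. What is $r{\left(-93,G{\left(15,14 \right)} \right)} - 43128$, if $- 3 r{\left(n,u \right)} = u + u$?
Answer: $- \frac{129272}{3} \approx -43091.0$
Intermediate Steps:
$G{\left(Q,b \right)} = - 4 b$
$r{\left(n,u \right)} = - \frac{2 u}{3}$ ($r{\left(n,u \right)} = - \frac{u + u}{3} = - \frac{2 u}{3}$)
$r{\left(-93,G{\left(15,14 \right)} \right)} - 43128 = - \frac{2 \left(\left(-4\right) 14\right)}{3} - 43128 = \left(- \frac{2}{3}\right) \left(-56\right) - 43128 = \frac{112}{3} - 43128 = - \frac{129272}{3}$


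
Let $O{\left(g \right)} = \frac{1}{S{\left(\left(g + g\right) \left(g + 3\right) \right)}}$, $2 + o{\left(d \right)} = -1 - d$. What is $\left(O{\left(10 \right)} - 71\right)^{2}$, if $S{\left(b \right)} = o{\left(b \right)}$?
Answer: $\frac{348718276}{69169} \approx 5041.5$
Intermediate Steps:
$o{\left(d \right)} = -3 - d$ ($o{\left(d \right)} = -2 - \left(1 + d\right) = -3 - d$)
$S{\left(b \right)} = -3 - b$
$O{\left(g \right)} = \frac{1}{-3 - 2 g \left(3 + g\right)}$ ($O{\left(g \right)} = \frac{1}{-3 - \left(g + g\right) \left(g + 3\right)} = \frac{1}{-3 - 2 g \left(3 + g\right)}$)
$\left(O{\left(10 \right)} - 71\right)^{2} = \left(- \frac{1}{3 + 2 \cdot 10 \left(3 + 10\right)} - 71\right)^{2} = \left(- \frac{1}{3 + 2 \cdot 10 \cdot 13} - 71\right)^{2} = \left(- \frac{1}{3 + 260} - 71\right)^{2} = \left(- \frac{1}{263} - 71\right)^{2} = \left(- \frac{18674}{263}\right)^{2} = \frac{348718276}{69169}$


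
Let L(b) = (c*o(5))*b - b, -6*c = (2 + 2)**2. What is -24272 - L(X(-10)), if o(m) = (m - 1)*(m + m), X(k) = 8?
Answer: -70232/3 ≈ -23411.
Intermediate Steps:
o(m) = 2*m*(-1 + m) (o(m) = (-1 + m)*(2*m) = 2*m*(-1 + m))
c = -8/3 (c = -(2 + 2)**2/6 = -1/6*4**2 = -1/6*16 = -8/3 ≈ -2.6667)
L(b) = -323*b/3 (L(b) = (-16*5*(-1 + 5)/3)*b - b = (-16*5*4/3)*b - b = (-8/3*40)*b - b = -320*b/3 - b = -323*b/3)
-24272 - L(X(-10)) = -24272 - (-323)*8/3 = -24272 - 1*(-2584/3) = -24272 + 2584/3 = -70232/3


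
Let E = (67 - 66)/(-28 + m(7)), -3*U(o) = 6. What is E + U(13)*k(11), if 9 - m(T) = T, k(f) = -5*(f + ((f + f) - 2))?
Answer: 8059/26 ≈ 309.96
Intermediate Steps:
k(f) = 10 - 15*f (k(f) = -5*(f + (2*f - 2)) = -5*(f + (-2 + 2*f)) = -5*(-2 + 3*f) = 10 - 15*f)
m(T) = 9 - T
U(o) = -2 (U(o) = -⅓*6 = -2)
E = -1/26 (E = (67 - 66)/(-28 + (9 - 1*7)) = 1/(-28 + (9 - 7)) = 1/(-28 + 2) = 1/(-26) = 1*(-1/26) = -1/26 ≈ -0.038462)
E + U(13)*k(11) = -1/26 - 2*(10 - 15*11) = -1/26 - 2*(10 - 165) = -1/26 - 2*(-155) = -1/26 + 310 = 8059/26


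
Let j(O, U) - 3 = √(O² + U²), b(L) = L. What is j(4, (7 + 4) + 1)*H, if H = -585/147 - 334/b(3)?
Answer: -16951/49 - 67804*√10/147 ≈ -1804.5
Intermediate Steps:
j(O, U) = 3 + √(O² + U²)
H = -16951/147 (H = -585/147 - 334/3 = -585*1/147 - 334*⅓ = -195/49 - 334/3 = -16951/147 ≈ -115.31)
j(4, (7 + 4) + 1)*H = (3 + √(4² + ((7 + 4) + 1)²))*(-16951/147) = (3 + √(16 + (11 + 1)²))*(-16951/147) = (3 + √(16 + 12²))*(-16951/147) = (3 + √(16 + 144))*(-16951/147) = (3 + √160)*(-16951/147) = (3 + 4*√10)*(-16951/147) = -16951/49 - 67804*√10/147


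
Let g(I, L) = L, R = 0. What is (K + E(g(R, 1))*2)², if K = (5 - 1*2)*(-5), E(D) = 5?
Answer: 25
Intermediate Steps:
K = -15 (K = (5 - 2)*(-5) = 3*(-5) = -15)
(K + E(g(R, 1))*2)² = (-15 + 5*2)² = (-15 + 10)² = (-5)² = 25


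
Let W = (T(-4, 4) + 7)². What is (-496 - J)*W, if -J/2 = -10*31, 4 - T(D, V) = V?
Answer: -54684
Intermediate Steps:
T(D, V) = 4 - V
J = 620 (J = -(-20)*31 = -2*(-310) = 620)
W = 49 (W = ((4 - 1*4) + 7)² = ((4 - 4) + 7)² = (0 + 7)² = 7² = 49)
(-496 - J)*W = (-496 - 1*620)*49 = (-496 - 620)*49 = -1116*49 = -54684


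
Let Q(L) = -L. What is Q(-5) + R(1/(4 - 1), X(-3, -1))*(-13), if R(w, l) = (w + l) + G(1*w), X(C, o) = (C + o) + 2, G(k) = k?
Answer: 67/3 ≈ 22.333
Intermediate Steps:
X(C, o) = 2 + C + o
R(w, l) = l + 2*w (R(w, l) = (w + l) + 1*w = (l + w) + w = l + 2*w)
Q(-5) + R(1/(4 - 1), X(-3, -1))*(-13) = -1*(-5) + ((2 - 3 - 1) + 2/(4 - 1))*(-13) = 5 + (-2 + 2/3)*(-13) = 5 + (-2 + 2*(⅓))*(-13) = 5 + (-2 + ⅔)*(-13) = 5 - 4/3*(-13) = 5 + 52/3 = 67/3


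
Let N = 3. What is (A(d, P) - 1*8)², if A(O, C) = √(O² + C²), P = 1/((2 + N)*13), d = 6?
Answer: (520 - √152101)²/4225 ≈ 3.9999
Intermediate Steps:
P = 1/65 (P = 1/((2 + 3)*13) = (1/13)/5 = (⅕)*(1/13) = 1/65 ≈ 0.015385)
A(O, C) = √(C² + O²)
(A(d, P) - 1*8)² = (√((1/65)² + 6²) - 1*8)² = (√(1/4225 + 36) - 8)² = (√(152101/4225) - 8)² = (√152101/65 - 8)² = (-8 + √152101/65)²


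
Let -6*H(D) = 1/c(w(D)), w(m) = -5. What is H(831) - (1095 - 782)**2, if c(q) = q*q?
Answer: -14695351/150 ≈ -97969.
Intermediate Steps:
c(q) = q**2
H(D) = -1/150 (H(D) = -1/(6*((-5)**2)) = -1/6/25 = -1/6*1/25 = -1/150)
H(831) - (1095 - 782)**2 = -1/150 - (1095 - 782)**2 = -1/150 - 1*313**2 = -1/150 - 1*97969 = -1/150 - 97969 = -14695351/150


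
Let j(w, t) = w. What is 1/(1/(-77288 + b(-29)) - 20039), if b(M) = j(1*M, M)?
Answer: -77317/1549355364 ≈ -4.9903e-5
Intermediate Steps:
b(M) = M (b(M) = 1*M = M)
1/(1/(-77288 + b(-29)) - 20039) = 1/(1/(-77288 - 29) - 20039) = 1/(1/(-77317) - 20039) = 1/(-1/77317 - 20039) = 1/(-1549355364/77317) = -77317/1549355364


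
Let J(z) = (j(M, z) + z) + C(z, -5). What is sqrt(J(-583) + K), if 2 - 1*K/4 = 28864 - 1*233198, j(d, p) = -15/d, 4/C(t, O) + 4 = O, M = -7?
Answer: 5*sqrt(14407694)/21 ≈ 903.75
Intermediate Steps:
C(t, O) = 4/(-4 + O)
J(z) = 107/63 + z (J(z) = (-15/(-7) + z) + 4/(-4 - 5) = (-15*(-1/7) + z) + 4/(-9) = (15/7 + z) + 4*(-1/9) = (15/7 + z) - 4/9 = 107/63 + z)
K = 817344 (K = 8 - 4*(28864 - 1*233198) = 8 - 4*(28864 - 233198) = 8 - 4*(-204334) = 8 + 817336 = 817344)
sqrt(J(-583) + K) = sqrt((107/63 - 583) + 817344) = sqrt(-36622/63 + 817344) = sqrt(51456050/63) = 5*sqrt(14407694)/21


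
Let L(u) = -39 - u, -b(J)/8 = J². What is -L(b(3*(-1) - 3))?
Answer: -249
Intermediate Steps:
b(J) = -8*J²
-L(b(3*(-1) - 3)) = -(-39 - (-8)*(3*(-1) - 3)²) = -(-39 - (-8)*(-3 - 3)²) = -(-39 - (-8)*(-6)²) = -(-39 - (-8)*36) = -(-39 - 1*(-288)) = -(-39 + 288) = -1*249 = -249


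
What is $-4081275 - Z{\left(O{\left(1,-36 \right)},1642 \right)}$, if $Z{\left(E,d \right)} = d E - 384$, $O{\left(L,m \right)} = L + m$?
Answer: $-4023421$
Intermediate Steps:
$Z{\left(E,d \right)} = -384 + E d$ ($Z{\left(E,d \right)} = E d - 384 = -384 + E d$)
$-4081275 - Z{\left(O{\left(1,-36 \right)},1642 \right)} = -4081275 - \left(-384 + \left(1 - 36\right) 1642\right) = -4081275 - \left(-384 - 57470\right) = -4081275 - -57854 = -4081275 + 57854 = -4023421$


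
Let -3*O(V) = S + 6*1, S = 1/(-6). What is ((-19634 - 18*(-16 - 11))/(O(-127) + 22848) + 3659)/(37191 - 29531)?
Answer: 1504342247/3150014140 ≈ 0.47757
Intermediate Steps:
S = -1/6 (S = 1*(-1/6) = -1/6 ≈ -0.16667)
O(V) = -35/18 (O(V) = -(-1/6 + 6*1)/3 = -(-1/6 + 6)/3 = -1/3*35/6 = -35/18)
((-19634 - 18*(-16 - 11))/(O(-127) + 22848) + 3659)/(37191 - 29531) = ((-19634 - 18*(-16 - 11))/(-35/18 + 22848) + 3659)/(37191 - 29531) = ((-19634 - 18*(-27))/(411229/18) + 3659)/7660 = ((-19634 + 486)*(18/411229) + 3659)*(1/7660) = (-19148*18/411229 + 3659)*(1/7660) = (-344664/411229 + 3659)*(1/7660) = (1504342247/411229)*(1/7660) = 1504342247/3150014140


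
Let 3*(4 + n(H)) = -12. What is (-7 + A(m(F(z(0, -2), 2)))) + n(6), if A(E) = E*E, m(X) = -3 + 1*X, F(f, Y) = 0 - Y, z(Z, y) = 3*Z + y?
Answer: 10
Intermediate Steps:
n(H) = -8 (n(H) = -4 + (⅓)*(-12) = -4 - 4 = -8)
z(Z, y) = y + 3*Z
F(f, Y) = -Y
m(X) = -3 + X
A(E) = E²
(-7 + A(m(F(z(0, -2), 2)))) + n(6) = (-7 + (-3 - 1*2)²) - 8 = (-7 + (-3 - 2)²) - 8 = (-7 + (-5)²) - 8 = (-7 + 25) - 8 = 18 - 8 = 10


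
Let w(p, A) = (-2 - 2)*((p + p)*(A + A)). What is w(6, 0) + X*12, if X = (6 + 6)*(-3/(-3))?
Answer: 144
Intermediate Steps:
w(p, A) = -16*A*p (w(p, A) = -4*2*p*2*A = -16*A*p)
X = 12 (X = 12*(-3*(-1/3)) = 12*1 = 12)
w(6, 0) + X*12 = -16*0*6 + 12*12 = 0 + 144 = 144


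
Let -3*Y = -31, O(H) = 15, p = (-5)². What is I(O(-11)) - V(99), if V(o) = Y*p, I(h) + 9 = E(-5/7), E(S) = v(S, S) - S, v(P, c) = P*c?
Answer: -39118/147 ≈ -266.11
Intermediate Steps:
p = 25
Y = 31/3 (Y = -⅓*(-31) = 31/3 ≈ 10.333)
E(S) = S² - S (E(S) = S*S - S = S² - S)
I(h) = -381/49 (I(h) = -9 + (-5/7)*(-1 - 5/7) = -9 + (-5*⅐)*(-1 - 5*⅐) = -9 - 5*(-1 - 5/7)/7 = -9 - 5/7*(-12/7) = -9 + 60/49 = -381/49)
V(o) = 775/3 (V(o) = (31/3)*25 = 775/3)
I(O(-11)) - V(99) = -381/49 - 1*775/3 = -381/49 - 775/3 = -39118/147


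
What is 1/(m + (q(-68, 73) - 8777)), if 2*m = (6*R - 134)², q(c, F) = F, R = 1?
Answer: -1/512 ≈ -0.0019531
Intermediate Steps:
m = 8192 (m = (6*1 - 134)²/2 = (6 - 134)²/2 = (½)*(-128)² = (½)*16384 = 8192)
1/(m + (q(-68, 73) - 8777)) = 1/(8192 + (73 - 8777)) = 1/(8192 - 8704) = 1/(-512) = -1/512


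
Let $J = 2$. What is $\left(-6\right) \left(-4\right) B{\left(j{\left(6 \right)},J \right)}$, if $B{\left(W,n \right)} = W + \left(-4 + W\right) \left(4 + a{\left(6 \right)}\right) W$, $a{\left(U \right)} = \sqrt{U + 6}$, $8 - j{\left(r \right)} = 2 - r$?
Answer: $9504 + 4608 \sqrt{3} \approx 17485.0$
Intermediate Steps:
$j{\left(r \right)} = 6 + r$ ($j{\left(r \right)} = 8 - \left(2 - r\right) = 8 + \left(-2 + r\right) = 6 + r$)
$a{\left(U \right)} = \sqrt{6 + U}$
$B{\left(W,n \right)} = W + W \left(-4 + W\right) \left(4 + 2 \sqrt{3}\right)$ ($B{\left(W,n \right)} = W + \left(-4 + W\right) \left(4 + \sqrt{6 + 6}\right) W = W + \left(-4 + W\right) \left(4 + \sqrt{12}\right) W = W + \left(-4 + W\right) \left(4 + 2 \sqrt{3}\right) W = W + W \left(-4 + W\right) \left(4 + 2 \sqrt{3}\right)$)
$\left(-6\right) \left(-4\right) B{\left(j{\left(6 \right)},J \right)} = \left(-6\right) \left(-4\right) \left(6 + 6\right) \left(-15 - 8 \sqrt{3} + 4 \left(6 + 6\right) + 2 \left(6 + 6\right) \sqrt{3}\right) = 24 \cdot 12 \left(-15 - 8 \sqrt{3} + 4 \cdot 12 + 2 \cdot 12 \sqrt{3}\right) = 24 \cdot 12 \left(-15 - 8 \sqrt{3} + 48 + 24 \sqrt{3}\right) = 24 \cdot 12 \left(33 + 16 \sqrt{3}\right) = 24 \left(396 + 192 \sqrt{3}\right) = 9504 + 4608 \sqrt{3}$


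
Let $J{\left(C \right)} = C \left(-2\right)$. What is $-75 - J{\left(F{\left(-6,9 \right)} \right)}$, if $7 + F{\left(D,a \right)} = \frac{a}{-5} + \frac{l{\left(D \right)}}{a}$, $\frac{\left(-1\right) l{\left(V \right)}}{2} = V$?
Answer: $- \frac{1349}{15} \approx -89.933$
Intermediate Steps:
$l{\left(V \right)} = - 2 V$
$F{\left(D,a \right)} = -7 - \frac{a}{5} - \frac{2 D}{a}$ ($F{\left(D,a \right)} = -7 + \left(\frac{a}{-5} + \frac{\left(-2\right) D}{a}\right) = -7 - \left(\left(-1\right) a \left(- \frac{1}{5}\right) + \frac{2 D}{a}\right) = -7 - \left(\frac{a}{5} + \frac{2 D}{a}\right) = -7 - \frac{a}{5} - \frac{2 D}{a}$)
$J{\left(C \right)} = - 2 C$
$-75 - J{\left(F{\left(-6,9 \right)} \right)} = -75 - - 2 \left(-7 - \frac{9}{5} - - \frac{12}{9}\right) = -75 - - 2 \left(-7 - \frac{9}{5} - \left(-12\right) \frac{1}{9}\right) = -75 - - 2 \left(-7 - \frac{9}{5} + \frac{4}{3}\right) = -75 - \left(-2\right) \left(- \frac{112}{15}\right) = -75 - \frac{224}{15} = - \frac{1349}{15}$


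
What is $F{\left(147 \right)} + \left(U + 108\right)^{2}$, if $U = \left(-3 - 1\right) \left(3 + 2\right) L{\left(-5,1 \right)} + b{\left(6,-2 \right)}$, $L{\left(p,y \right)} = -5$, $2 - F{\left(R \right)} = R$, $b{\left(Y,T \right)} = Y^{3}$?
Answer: $179631$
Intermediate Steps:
$F{\left(R \right)} = 2 - R$
$U = 316$ ($U = \left(-3 - 1\right) \left(3 + 2\right) \left(-5\right) + 6^{3} = \left(-4\right) 5 \left(-5\right) + 216 = \left(-20\right) \left(-5\right) + 216 = 100 + 216 = 316$)
$F{\left(147 \right)} + \left(U + 108\right)^{2} = \left(2 - 147\right) + \left(316 + 108\right)^{2} = \left(2 - 147\right) + 424^{2} = -145 + 179776 = 179631$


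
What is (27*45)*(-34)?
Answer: -41310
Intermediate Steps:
(27*45)*(-34) = 1215*(-34) = -41310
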